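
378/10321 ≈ 0.0366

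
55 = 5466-5411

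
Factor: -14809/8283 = -1*3^(-1)*11^(-1)*59^1 = -59/33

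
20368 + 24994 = 45362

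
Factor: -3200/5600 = -1 * 2^2 * 7^(-1) = -4/7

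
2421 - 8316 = -5895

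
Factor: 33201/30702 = 2^(-1) * 3^1 * 31^1 * 43^(-1) = 93/86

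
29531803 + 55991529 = 85523332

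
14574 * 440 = 6412560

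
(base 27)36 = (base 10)87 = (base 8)127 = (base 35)2h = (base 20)47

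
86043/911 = 94+409/911 ≈ 94.45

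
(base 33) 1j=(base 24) 24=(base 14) 3a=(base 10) 52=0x34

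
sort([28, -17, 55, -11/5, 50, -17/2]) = [-17, -17/2, -11/5, 28, 50, 55]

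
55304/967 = 57 + 185/967 ≈ 57.19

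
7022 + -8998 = -1976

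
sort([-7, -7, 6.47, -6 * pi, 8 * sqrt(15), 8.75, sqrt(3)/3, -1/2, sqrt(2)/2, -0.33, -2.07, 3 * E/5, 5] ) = [-6 * pi, -7, -7, -2.07, -1/2, -0.33, sqrt(3)/3, sqrt(2)/2, 3 * E/5, 5, 6.47, 8.75, 8 * sqrt(15)] 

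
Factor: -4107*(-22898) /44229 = 2^1*23^(-1)*37^2*107^2*641^(-1) = 31347362/14743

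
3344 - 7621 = -4277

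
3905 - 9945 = -6040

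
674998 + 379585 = 1054583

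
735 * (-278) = -204330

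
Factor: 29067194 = 2^1*13^1*101^1*11069^1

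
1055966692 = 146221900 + 909744792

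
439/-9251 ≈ -0.0475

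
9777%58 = 33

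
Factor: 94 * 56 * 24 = 2^7 * 3^1 * 7^1 * 47^1 = 126336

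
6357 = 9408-3051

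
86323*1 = 86323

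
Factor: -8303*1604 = -1*2^2*19^2*23^1*401^1 = -13318012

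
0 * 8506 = 0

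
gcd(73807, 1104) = 23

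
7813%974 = 21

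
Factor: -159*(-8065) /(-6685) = -1*3^1*7^(-1)*53^1*191^(-1)*1613^1 = -256467/1337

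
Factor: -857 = -1 * 857^1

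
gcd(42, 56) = 14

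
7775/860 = 9 + 7/172 ≈ 9.04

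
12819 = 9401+3418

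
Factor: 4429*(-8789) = -1*11^1*17^1*43^1*47^1*103^1 = -38926481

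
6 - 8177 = -8171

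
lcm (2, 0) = 0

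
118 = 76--42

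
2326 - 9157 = -6831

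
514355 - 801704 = -287349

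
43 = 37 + 6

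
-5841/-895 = 6 + 471/895 ≈ 6.53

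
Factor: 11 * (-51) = -1 * 3^1 * 11^1 * 17^1 = -561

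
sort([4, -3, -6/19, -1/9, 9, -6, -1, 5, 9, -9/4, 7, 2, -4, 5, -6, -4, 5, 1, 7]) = [-6, -6, -4, -4, -3, -9/4, -1, -6/19, -1/9, 1, 2, 4, 5, 5, 5, 7, 7, 9, 9]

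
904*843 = 762072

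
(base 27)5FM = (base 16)FE8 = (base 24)71G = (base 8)7750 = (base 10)4072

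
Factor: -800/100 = -1*2^3 = -8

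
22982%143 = 102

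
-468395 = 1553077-2021472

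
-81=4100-4181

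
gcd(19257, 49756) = 7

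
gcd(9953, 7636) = 1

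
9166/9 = 1018+4/9 ≈ 1018.44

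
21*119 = 2499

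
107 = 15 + 92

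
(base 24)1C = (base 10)36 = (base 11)33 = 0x24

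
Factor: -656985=-1*3^1*5^1*7^1*6257^1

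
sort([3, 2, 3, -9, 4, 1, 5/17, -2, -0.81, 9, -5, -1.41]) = [-9, -5, -2, -1.41, -0.81, 5/17, 1, 2, 3, 3, 4, 9]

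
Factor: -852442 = -1*2^1*89^1*4789^1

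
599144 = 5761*104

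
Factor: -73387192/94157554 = -1 * 2^2 * 53^1 * 73^1 * 487^(-1) * 2371^1 * 96671^(-1) = -36693596/47078777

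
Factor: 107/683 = 107^1*683^(-1)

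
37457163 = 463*80901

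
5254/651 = 8 + 46/651 ≈ 8.07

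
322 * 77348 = 24906056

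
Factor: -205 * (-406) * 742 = 2^2 * 5^1 * 7^2 * 29^1 * 41^1 * 53^1 = 61756660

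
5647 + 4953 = 10600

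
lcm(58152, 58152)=58152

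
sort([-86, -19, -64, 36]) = [-86, -64, -19, 36]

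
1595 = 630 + 965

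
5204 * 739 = 3845756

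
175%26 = 19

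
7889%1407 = 854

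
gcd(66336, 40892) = 4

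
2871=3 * 957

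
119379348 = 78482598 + 40896750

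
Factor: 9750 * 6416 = 2^5 * 3^1 * 5^3 * 13^1 * 401^1 = 62556000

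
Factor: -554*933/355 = -1*2^1*3^1*5^ (-1)*71^ (-1)*277^1*311^1 = -516882/355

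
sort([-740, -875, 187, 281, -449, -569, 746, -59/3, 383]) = [-875, -740, -569, -449, -59/3, 187, 281, 383, 746]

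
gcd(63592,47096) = 8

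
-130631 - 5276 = -135907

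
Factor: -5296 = -1*2^4*331^1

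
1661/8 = 207+5/8≈207.63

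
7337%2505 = 2327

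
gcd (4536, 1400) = 56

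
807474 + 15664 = 823138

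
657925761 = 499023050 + 158902711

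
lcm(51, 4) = 204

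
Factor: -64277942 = -1*2^1*31^1*449^1*2309^1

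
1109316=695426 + 413890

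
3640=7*520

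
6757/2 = 3378 + 1/2 = 3378.50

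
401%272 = 129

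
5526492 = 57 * 96956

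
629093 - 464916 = 164177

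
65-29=36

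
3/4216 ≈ 0.000712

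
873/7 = 124 + 5/7 ≈ 124.71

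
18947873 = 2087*9079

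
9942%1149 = 750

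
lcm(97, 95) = 9215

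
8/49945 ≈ 0.000160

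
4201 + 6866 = 11067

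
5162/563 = 9 + 95/563 ≈ 9.17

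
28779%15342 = 13437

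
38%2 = 0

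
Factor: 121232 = 2^4 * 7577^1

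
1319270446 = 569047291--750223155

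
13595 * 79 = 1074005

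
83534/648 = 128 + 295/324 ≈ 128.91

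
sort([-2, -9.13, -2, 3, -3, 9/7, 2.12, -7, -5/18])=[-9.13, -7, -3, -2, -2, -5/18, 9/7, 2.12, 3]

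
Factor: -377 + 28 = -1*349^1 = -349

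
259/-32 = -8 - 3/32 ≈ -8.09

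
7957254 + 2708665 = 10665919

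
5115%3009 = 2106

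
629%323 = 306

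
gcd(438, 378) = 6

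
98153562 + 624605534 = 722759096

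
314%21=20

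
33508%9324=5536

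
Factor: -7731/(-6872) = 2^(-3)*3^2 = 9/8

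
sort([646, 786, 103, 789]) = [103, 646, 786, 789]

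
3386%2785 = 601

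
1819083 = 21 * 86623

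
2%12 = 2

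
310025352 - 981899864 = -671874512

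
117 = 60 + 57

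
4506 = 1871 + 2635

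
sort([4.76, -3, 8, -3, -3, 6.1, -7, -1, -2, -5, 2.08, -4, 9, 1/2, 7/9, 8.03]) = [-7, -5, -4, -3, -3, -3, -2, -1, 1/2, 7/9, 2.08, 4.76, 6.1, 8, 8.03, 9]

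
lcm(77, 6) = 462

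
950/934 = 1 + 8/467 ≈ 1.02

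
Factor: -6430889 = -1 * 883^1 * 7283^1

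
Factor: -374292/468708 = -1 * 3^1 * 37^1 * 139^(-1) = -111/139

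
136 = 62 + 74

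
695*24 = 16680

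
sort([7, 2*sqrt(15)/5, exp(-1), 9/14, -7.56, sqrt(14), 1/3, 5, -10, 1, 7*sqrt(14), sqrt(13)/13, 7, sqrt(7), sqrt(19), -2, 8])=[-10, -7.56, -2, sqrt(13)/13, 1/3, exp(-1), 9/14, 1, 2*sqrt(15)/5, sqrt(7), sqrt(14), sqrt(19), 5, 7, 7, 8, 7*sqrt(14)]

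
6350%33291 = 6350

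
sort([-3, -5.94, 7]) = [-5.94, -3, 7]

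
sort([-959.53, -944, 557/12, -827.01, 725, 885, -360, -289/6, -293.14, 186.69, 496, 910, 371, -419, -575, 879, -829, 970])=[-959.53, -944, -829, -827.01, -575, -419, -360, -293.14, -289/6, 557/12, 186.69, 371, 496, 725, 879, 885, 910, 970]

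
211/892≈0.237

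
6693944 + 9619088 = 16313032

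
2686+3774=6460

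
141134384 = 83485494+57648890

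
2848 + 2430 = 5278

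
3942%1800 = 342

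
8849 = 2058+6791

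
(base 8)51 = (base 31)1a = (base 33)18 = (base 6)105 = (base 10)41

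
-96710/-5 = 19342 = 19342.00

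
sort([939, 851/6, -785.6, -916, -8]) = [-916, -785.6, -8, 851/6, 939]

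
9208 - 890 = 8318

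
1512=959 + 553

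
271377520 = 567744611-296367091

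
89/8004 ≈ 0.0111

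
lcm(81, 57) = 1539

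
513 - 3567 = -3054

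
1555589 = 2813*553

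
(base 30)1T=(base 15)3E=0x3B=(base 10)59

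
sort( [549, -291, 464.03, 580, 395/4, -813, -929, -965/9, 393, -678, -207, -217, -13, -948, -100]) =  [-948, -929, -813, -678, -291, -217, -207, -965/9, -100, -13, 395/4, 393, 464.03, 549, 580]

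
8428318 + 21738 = 8450056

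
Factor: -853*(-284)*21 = 2^2*3^1*7^1*71^1*853^1 = 5087292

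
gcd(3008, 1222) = 94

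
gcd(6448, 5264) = 16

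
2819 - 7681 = -4862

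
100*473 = 47300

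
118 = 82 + 36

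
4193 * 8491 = 35602763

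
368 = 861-493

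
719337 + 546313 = 1265650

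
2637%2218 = 419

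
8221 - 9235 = -1014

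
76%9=4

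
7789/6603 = 1 + 1186/6603 ≈ 1.18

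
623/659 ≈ 0.945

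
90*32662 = 2939580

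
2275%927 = 421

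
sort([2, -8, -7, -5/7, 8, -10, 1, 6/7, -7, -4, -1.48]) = [-10, -8, -7, -7, -4, -1.48, -5/7, 6/7, 1, 2, 8]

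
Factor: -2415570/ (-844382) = 3^1*5^1*7^ (-1)*11^ (-1)*73^1*1103^1*5483^ (-1) = 1207785/422191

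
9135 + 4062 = 13197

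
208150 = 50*4163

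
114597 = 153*749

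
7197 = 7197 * 1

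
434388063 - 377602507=56785556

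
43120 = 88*490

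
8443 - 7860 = 583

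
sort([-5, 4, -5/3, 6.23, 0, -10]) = [-10, -5, -5/3, 0, 4, 6.23]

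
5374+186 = 5560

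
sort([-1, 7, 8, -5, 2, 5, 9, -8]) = [-8, -5, -1, 2, 5, 7, 8, 9]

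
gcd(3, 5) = 1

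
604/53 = 11 + 21/53≈11.40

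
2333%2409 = 2333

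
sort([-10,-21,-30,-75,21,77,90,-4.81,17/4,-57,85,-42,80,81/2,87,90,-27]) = [-75,-57,-42,-30,-27,-21,-10,-4.81,17/4,21,81/2,77,80,85,87,90,90]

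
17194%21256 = 17194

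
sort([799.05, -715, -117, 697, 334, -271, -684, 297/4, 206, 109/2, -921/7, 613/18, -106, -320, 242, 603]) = [-715, -684, -320, -271, -921/7, -117, -106, 613/18, 109/2, 297/4, 206, 242, 334, 603, 697, 799.05]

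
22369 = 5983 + 16386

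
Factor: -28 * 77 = -1 * 2^2 * 7^2 * 11^1 = -2156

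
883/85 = 10 + 33/85 ≈ 10.39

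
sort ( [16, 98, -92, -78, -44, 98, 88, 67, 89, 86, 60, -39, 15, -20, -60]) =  [-92, -78, -60, -44, -39, -20, 15, 16, 60, 67, 86, 88, 89, 98, 98]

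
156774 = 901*174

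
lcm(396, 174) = 11484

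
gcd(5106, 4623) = 69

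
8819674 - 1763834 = 7055840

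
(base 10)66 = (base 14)4a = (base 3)2110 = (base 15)46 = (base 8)102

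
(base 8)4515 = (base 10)2381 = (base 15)a8b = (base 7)6641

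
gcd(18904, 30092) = 4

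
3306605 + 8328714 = 11635319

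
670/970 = 67/97 ≈ 0.691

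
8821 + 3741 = 12562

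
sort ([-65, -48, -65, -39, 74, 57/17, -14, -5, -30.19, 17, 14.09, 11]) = [-65, -65, -48, -39, -30.19, -14, -5, 57/17, 11, 14.09, 17, 74]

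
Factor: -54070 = -1 * 2^1 * 5^1 * 5407^1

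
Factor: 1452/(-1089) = -1 * 2^2 * 3^(-1) = -4/3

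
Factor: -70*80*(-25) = 2^5*5^4*7^1 = 140000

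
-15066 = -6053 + -9013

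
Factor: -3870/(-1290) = 3^1 = 3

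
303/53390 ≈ 0.00568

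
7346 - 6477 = 869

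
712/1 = 712 = 712.00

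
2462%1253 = 1209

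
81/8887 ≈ 0.00911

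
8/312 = 1/39 ≈ 0.0256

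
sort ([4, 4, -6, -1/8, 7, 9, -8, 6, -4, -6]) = [-8, -6, -6, -4, -1/8, 4, 4, 6, 7, 9]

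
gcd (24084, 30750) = 6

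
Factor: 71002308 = 2^2 * 3^1 * 13^2 * 157^1 * 223^1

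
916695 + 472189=1388884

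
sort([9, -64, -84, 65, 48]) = [-84, -64, 9, 48, 65]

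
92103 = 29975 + 62128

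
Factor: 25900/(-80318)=-1*2^1*5^2*37^1*5737^(-1)=-1850/5737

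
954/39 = 318/13 ≈ 24.46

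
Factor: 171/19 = 3^2 = 9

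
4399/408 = 10 + 319/408 ≈ 10.78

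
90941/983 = 92 + 505/983 ≈ 92.51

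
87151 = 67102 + 20049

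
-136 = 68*(-2)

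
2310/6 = 385 = 385.00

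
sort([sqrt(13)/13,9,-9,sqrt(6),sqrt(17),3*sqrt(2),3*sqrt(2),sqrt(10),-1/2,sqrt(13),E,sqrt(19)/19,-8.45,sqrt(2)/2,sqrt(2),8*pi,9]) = [-9,-8.45,-1/2,sqrt(19)/19,sqrt(13)/13,sqrt(2)/2,sqrt(2),sqrt(6),E,sqrt(10),sqrt(13),sqrt(17),3*sqrt(2),3*sqrt(2),9,9,8*pi]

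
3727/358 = 10 + 147/358 ≈ 10.41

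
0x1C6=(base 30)F4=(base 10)454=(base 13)28C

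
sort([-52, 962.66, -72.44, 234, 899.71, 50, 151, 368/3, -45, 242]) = [-72.44, -52, -45, 50, 368/3, 151, 234, 242, 899.71, 962.66]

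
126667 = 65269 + 61398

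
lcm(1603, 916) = 6412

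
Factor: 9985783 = 17^1 * 53^1 * 11083^1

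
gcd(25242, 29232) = 42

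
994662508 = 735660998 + 259001510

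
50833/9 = 5648 + 1/9 ≈ 5648.11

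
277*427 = 118279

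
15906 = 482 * 33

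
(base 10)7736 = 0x1e38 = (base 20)j6g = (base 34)6ni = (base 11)58a3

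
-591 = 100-691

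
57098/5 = 11419+3/5 = 11419.60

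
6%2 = 0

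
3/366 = 1/122 ≈ 0.00820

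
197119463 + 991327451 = 1188446914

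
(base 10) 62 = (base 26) 2a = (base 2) 111110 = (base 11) 57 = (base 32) 1u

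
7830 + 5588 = 13418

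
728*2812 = 2047136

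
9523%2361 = 79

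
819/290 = 2 + 239/290 ≈ 2.82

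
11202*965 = 10809930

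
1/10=0.10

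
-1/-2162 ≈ 0.000463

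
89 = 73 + 16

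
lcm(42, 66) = 462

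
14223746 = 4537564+9686182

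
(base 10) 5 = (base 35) 5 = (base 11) 5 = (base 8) 5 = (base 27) 5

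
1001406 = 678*1477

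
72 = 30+42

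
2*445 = 890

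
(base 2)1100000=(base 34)2s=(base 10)96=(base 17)5b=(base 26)3i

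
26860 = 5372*5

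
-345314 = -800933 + 455619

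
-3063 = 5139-8202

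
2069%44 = 1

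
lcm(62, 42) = 1302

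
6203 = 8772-2569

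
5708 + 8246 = 13954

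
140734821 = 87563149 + 53171672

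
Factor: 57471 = 3^1*19157^1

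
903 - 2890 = -1987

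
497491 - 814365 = -316874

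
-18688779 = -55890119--37201340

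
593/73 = 8 + 9/73 ≈ 8.12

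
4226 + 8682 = 12908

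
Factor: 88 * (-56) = -1 * 2^6 * 7^1 * 11^1 = -4928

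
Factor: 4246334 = 2^1 * 2123167^1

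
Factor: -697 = -1*17^1*41^1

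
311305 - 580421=-269116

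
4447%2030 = 387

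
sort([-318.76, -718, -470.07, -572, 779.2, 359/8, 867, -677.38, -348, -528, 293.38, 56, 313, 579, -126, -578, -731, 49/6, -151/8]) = [-731, -718, -677.38, -578, -572, -528, -470.07, -348, -318.76, -126, -151/8, 49/6, 359/8, 56, 293.38, 313, 579, 779.2, 867]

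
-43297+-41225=-84522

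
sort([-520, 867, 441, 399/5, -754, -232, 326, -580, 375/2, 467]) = [-754, -580, -520, -232, 399/5, 375/2, 326, 441, 467, 867]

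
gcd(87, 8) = 1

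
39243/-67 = -585 - 48/67≈-585.72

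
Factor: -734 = -1 * 2^1 * 367^1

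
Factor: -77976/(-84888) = 3^(-1)*19^2*131^(-1) = 361/393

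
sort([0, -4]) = [-4, 0]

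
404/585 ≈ 0.691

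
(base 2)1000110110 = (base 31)i8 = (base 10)566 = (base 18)1d8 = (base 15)27b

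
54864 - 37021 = 17843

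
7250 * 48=348000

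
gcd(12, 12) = 12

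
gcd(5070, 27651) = 39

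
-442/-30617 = 26/1801≈0.0144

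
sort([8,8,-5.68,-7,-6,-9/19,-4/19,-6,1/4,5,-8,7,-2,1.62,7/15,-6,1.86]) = [-8,-7,-6,-6,-6,-5.68,-2,-9/19,-4/19,1/4,7/15,1.62,1.86,5,7,8,8]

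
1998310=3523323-1525013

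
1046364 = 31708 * 33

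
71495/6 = 11915 + 5/6 ≈ 11915.83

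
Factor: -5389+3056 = -1*2333^1 = -2333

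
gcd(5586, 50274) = 5586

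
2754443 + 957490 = 3711933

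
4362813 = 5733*761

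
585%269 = 47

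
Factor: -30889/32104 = -1*2^(-3)*17^1*23^1*79^1*4013^(-1) 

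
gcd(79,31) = 1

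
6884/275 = 25 + 9/275 ≈ 25.03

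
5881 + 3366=9247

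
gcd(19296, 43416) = 4824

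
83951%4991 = 4095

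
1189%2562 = 1189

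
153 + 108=261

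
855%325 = 205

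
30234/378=5039/63 ≈ 79.98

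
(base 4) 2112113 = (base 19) 17c9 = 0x2597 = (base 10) 9623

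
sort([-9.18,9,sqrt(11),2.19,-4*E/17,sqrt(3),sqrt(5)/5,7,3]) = [-9.18,-4*E/17,sqrt(5)/5,sqrt(3),2.19,3,sqrt(11),7,9]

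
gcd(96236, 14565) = 1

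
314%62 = 4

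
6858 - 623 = 6235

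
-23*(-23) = 529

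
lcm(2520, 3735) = 209160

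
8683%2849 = 136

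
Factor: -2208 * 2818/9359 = -1 * 2^6 * 3^1 * 7^ (-2) * 23^1 * 191^ (-1) * 1409^1 = -6222144/9359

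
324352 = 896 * 362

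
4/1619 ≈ 0.00247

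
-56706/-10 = 28353/5 = 5670.60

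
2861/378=7 + 215/378 ≈ 7.57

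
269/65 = 4 + 9/65 ≈ 4.14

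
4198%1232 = 502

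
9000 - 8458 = 542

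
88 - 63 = 25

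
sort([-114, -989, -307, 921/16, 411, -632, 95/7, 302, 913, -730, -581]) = [-989, -730, -632, -581, -307, -114, 95/7, 921/16, 302, 411, 913]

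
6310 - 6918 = -608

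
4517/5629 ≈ 0.802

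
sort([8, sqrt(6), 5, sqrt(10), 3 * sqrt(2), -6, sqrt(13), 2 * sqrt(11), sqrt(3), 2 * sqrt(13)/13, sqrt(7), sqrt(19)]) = [-6, 2 * sqrt(13)/13, sqrt(3), sqrt(6), sqrt(7), sqrt(10), sqrt(13), 3 * sqrt(2), sqrt(19), 5, 2 * sqrt(11), 8]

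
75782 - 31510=44272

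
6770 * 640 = 4332800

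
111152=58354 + 52798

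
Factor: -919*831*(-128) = 2^7*3^1*277^1*919^1 = 97752192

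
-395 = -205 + -190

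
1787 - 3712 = -1925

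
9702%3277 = 3148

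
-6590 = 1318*(-5)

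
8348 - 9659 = -1311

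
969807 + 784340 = 1754147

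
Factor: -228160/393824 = -1 * 2^1 * 5^1 * 23^1 * 397^ (-1) = -230/397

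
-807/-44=18 + 15/44 ≈ 18.34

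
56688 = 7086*8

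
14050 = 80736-66686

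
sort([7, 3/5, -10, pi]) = [-10, 3/5, pi, 7]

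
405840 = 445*912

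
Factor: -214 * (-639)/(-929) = -1 * 2^1 * 3^2 * 71^1 * 107^1 * 929^(-1) = -136746/929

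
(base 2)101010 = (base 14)30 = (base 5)132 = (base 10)42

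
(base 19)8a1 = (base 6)22131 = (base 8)6007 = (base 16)c07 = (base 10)3079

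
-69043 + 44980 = -24063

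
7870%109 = 22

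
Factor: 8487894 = 2^1 * 3^1 * 29^1 * 48781^1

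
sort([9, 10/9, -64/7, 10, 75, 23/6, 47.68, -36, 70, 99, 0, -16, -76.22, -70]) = [-76.22, -70, -36, -16, -64/7, 0, 10/9, 23/6, 9, 10, 47.68, 70, 75, 99]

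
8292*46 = 381432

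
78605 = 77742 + 863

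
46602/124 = 375 + 51/62 ≈ 375.82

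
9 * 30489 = 274401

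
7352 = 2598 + 4754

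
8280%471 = 273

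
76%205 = 76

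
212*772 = 163664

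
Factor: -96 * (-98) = 2^6 * 3^1 * 7^2 = 9408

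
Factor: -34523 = -1*19^1*23^1*79^1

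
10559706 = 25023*422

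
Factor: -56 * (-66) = 2^4 * 3^1 * 7^1 * 11^1 = 3696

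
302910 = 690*439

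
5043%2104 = 835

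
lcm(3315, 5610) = 72930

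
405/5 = 81 = 81.00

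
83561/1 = 83561 = 83561.00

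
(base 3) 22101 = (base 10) 226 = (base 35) 6g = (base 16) e2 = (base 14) 122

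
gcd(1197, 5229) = 63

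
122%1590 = 122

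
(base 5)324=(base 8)131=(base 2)1011001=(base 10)89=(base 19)4d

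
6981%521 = 208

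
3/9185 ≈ 0.000327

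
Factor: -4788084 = -1*2^2*3^1*7^2*17^1*479^1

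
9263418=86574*107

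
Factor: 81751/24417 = 3^(-2) * 29^1 * 2713^(-1) * 2819^1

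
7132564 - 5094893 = 2037671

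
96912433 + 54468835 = 151381268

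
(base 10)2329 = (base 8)4431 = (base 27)357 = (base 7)6535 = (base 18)737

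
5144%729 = 41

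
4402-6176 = -1774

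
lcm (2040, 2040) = 2040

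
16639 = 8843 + 7796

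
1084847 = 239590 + 845257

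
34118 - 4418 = 29700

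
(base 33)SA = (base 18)2FG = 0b1110100110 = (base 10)934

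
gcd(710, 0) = 710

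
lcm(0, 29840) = 0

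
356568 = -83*(-4296)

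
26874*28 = 752472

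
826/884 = 413/442 ≈ 0.934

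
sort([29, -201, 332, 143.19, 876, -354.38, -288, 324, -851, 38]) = [-851, -354.38, -288, -201, 29, 38, 143.19, 324, 332, 876]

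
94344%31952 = 30440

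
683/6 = 113 + 5/6 ≈ 113.83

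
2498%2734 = 2498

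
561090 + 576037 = 1137127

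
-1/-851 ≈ 0.00118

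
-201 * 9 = -1809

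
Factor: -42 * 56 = -1 * 2^4 * 3^1 * 7^2 = -2352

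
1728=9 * 192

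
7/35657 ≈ 0.000196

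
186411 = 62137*3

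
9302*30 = 279060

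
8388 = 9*932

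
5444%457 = 417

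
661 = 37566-36905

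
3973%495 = 13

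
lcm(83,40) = 3320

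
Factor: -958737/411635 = -1*3^1*5^(-1)*7^(-1)*13^2*19^(-1)*31^1*61^1*619^(-1)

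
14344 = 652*22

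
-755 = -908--153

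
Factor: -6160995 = -1 * 3^3 * 5^1 * 47^1 * 971^1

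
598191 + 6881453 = 7479644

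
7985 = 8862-877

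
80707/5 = 16141 + 2/5 = 16141.40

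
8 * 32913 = 263304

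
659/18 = 36+11/18 ≈ 36.61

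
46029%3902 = 3107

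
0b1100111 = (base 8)147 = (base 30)3d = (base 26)3p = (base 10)103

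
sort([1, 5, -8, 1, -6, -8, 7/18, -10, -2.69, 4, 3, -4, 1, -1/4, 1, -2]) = [-10, -8, -8, -6, -4, -2.69, -2, -1/4, 7/18, 1, 1, 1, 1, 3, 4, 5]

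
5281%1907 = 1467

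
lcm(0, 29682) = 0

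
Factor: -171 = -1*3^2*19^1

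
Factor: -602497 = -1*7^1*17^1*61^1*83^1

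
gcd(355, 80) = 5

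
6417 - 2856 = 3561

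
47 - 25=22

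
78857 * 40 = 3154280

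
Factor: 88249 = 7^2*1801^1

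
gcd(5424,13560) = 2712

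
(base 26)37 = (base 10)85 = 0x55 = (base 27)34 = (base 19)49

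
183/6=61/2=30.50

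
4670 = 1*4670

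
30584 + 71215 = 101799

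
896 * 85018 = 76176128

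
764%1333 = 764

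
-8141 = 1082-9223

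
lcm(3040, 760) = 3040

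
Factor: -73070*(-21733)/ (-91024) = -1*2^ (-3)*5^1*103^1*211^1*5689^ (-1)*7307^1 = -794015155/45512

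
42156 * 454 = 19138824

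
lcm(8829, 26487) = 26487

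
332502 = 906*367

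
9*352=3168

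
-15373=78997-94370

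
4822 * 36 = 173592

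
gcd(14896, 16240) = 112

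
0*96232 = 0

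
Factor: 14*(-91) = -1*2^1*7^2*13^1 = -1274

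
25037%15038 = 9999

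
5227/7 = 746 + 5/7≈746.71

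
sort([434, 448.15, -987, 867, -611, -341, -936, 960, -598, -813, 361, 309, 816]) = [-987, -936, -813, -611, -598, -341, 309, 361, 434, 448.15, 816, 867, 960]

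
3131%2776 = 355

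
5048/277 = 18 + 62/277 ≈ 18.22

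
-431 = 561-992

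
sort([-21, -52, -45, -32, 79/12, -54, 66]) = [-54, -52, -45, -32, -21, 79/12, 66]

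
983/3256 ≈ 0.302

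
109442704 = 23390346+86052358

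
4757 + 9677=14434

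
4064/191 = 21 + 53/191 ≈ 21.28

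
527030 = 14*37645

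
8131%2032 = 3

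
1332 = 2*666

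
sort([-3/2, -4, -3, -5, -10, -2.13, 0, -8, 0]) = [-10, -8, -5, -4, -3, -2.13, -3/2, 0, 0]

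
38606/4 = 9651 + 1/2 = 9651.50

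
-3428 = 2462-5890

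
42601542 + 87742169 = 130343711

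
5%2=1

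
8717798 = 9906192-1188394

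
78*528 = 41184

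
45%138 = 45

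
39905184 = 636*62744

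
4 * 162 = 648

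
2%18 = 2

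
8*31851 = 254808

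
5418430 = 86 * 63005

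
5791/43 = 134+29/43 ≈ 134.67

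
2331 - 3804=-1473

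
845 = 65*13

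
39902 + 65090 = 104992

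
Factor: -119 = -1 * 7^1 * 17^1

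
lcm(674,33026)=33026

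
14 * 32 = 448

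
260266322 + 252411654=512677976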